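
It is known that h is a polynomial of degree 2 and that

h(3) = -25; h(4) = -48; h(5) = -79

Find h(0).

Write h(m) = am² + bm + c; the 3 given values yield a linear system in the 3 coefficients.
Solving, h(m) = -4m² + 5m - 4.
Then h(0) = -4.

-4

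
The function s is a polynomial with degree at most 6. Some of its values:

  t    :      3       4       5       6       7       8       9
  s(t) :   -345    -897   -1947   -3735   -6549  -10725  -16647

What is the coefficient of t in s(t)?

-5

First differences: -552, -1050, -1788, -2814, -4176, -5922. Second differences: -498, -738, -1026, -1362, -1746. Third differences: -240, -288, -336, -384. Fourth differences: -48, -48, -48.
Level-4 differences are constant, so s has degree 4.
Fitting a degree-4 polynomial gives s(t) = -2t^4 - 4t³ - 7t² - 5t + 3.
The coefficient of t is -5.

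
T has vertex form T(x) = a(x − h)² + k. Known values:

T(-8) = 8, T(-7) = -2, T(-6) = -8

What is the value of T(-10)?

40

First differences -10, -6; second difference 4 = 2a, so a = 2.
Expanding, the x-coefficient is −2ah = -4h; matching it to the data gives h = -5, and then k = -10.
So T(x) = 2(x + 5)² − 10.
T(-10) = 2·(-5)² − 10 = 40.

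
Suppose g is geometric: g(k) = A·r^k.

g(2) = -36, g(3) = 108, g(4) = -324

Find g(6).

Consecutive ratio: 108/(-36) = -3, and -324/108 = -3, so r = -3.
Then A·(-3)^2 = -36 gives A = -4, and g(k) = -4·(-3)^k.
g(6) = -4·(-3)^6 = -2916.

-2916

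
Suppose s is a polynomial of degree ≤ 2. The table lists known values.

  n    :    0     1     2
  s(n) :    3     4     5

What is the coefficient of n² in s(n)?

Write s(n) = an² + bn + c; the 3 given values yield a linear system in the 3 coefficients.
Solving, the leading coefficient vanishes, and s(n) = n + 3.
The coefficient of n² is 0.

0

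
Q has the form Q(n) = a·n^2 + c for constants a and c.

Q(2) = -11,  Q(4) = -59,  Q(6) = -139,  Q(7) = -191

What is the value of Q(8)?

-251

From Q(2) = -11 and Q(4) = -59: 4a + c = -11 and 16a + c = -59.
Subtracting: 12a = -48, so a = -4; then c = -11 − (-4)·4 = 5.
So Q(n) = -4n² + 5, and Q(8) = -251.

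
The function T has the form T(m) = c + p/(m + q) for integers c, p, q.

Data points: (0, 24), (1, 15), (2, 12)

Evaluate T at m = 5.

9

(T(m) − c)(m + q) = p for each data point; the three points give a linear system in c and q, then p follows.
Solving: c = 6, q = 1, p = 18, so T(m) = 6 + 18/(m + 1).
Then T(5) = 6 + 18/6 = 9.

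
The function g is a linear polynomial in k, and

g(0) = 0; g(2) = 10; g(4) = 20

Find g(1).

Write g(k) = ak + b; the 3 given values yield a linear system in the 2 coefficients.
Solving, g(k) = 5k.
Then g(1) = 5.

5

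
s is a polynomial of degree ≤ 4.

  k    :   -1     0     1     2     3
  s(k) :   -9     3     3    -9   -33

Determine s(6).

First differences: 12, 0, -12, -24. Second differences: -12, -12, -12.
Level-2 differences are constant, so s has degree 2.
Fitting a degree-2 polynomial gives s(k) = -6k² + 6k + 3.
Then s(6) = -177.

-177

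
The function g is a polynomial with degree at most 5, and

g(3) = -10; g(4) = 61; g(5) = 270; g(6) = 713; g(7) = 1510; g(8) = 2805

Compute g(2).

-15

Write g(k) = ak^5 + bk^4 + ck³ + dk² + ek + p; the 6 given values yield a linear system in the 6 coefficients.
Solving, the leading coefficient vanishes, and g(k) = k^4 - 2k³ - 4k² - 2k + 5.
Then g(2) = -15.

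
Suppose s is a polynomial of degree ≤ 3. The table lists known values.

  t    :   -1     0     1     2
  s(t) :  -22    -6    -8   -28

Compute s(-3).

-108

First differences: 16, -2, -20. Second differences: -18, -18.
Level-2 differences are constant, so s has degree 2.
Fitting a degree-2 polynomial gives s(t) = -9t² + 7t - 6.
Then s(-3) = -108.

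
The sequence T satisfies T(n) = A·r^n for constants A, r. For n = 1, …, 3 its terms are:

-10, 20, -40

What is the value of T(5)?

Consecutive ratio: 20/(-10) = -2, and -40/20 = -2, so r = -2.
Then A·(-2)^1 = -10 gives A = 5, and T(n) = 5·(-2)^n.
T(5) = 5·(-2)^5 = -160.

-160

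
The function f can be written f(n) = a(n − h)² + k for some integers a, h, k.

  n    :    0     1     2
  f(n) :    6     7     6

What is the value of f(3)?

3

First differences 1, -1; second difference -2 = 2a, so a = -1.
Expanding, the n-coefficient is −2ah = 2h; matching it to the data gives h = 1, and then k = 7.
So f(n) = -1(n − 1)² + 7.
f(3) = -1·2² + 7 = 3.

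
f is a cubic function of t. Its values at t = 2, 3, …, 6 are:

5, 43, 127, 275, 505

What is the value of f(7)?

First differences: 38, 84, 148, 230. Second differences: 46, 64, 82. Third differences: 18, 18.
Level-3 differences are constant, so f has degree 3.
Extending the table by one column gives the next first difference 330, so f(7) = 505 + 330 = 835.

835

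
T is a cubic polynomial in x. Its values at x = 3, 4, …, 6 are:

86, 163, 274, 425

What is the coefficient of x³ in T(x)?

Write T(x) = ax³ + bx² + cx + d; the 4 given values yield a linear system in the 4 coefficients.
Solving, T(x) = x³ + 5x² + 5x - 1.
The coefficient of x³ is 1.

1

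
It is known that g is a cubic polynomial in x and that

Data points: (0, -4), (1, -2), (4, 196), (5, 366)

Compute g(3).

Write g(x) = ax³ + bx² + cx + d; the 4 given values yield a linear system in the 4 coefficients.
Solving, g(x) = 2x³ + 6x² - 6x - 4.
Then g(3) = 86.

86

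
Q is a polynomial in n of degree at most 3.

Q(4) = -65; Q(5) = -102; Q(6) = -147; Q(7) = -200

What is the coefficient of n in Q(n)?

-1

Write Q(n) = an³ + bn² + cn + d; the 4 given values yield a linear system in the 4 coefficients.
Solving, the leading coefficient vanishes, and Q(n) = -4n² - n + 3.
The coefficient of n is -1.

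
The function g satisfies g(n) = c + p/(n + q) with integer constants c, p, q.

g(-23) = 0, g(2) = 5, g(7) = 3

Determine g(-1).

(g(n) − c)(n + q) = p for each data point; the three points give a linear system in c and q, then p follows.
Solving: c = 1, q = 3, p = 20, so g(n) = 1 + 20/(n + 3).
Then g(-1) = 1 + 20/2 = 11.

11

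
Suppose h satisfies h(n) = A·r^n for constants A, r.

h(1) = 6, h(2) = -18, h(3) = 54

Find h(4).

Consecutive ratio: -18/6 = -3, and 54/(-18) = -3, so r = -3.
Then A·(-3)^1 = 6 gives A = -2, and h(n) = -2·(-3)^n.
h(4) = -2·(-3)^4 = -162.

-162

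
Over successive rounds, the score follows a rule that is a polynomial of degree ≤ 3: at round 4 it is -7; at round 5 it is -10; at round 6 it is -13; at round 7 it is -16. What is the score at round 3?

-4

Write the value at n as s(n).
First differences: -3, -3, -3.
Level-1 differences are constant, so s has degree 1.
Fitting a degree-1 polynomial gives s(n) = -3n + 5.
Then s(3) = -4.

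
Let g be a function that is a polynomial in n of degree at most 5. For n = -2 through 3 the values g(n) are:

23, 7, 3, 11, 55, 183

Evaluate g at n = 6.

1911

Write g(n) = an^5 + bn^4 + cn³ + dn² + en + p; the 6 given values yield a linear system in the 6 coefficients.
Solving, the leading coefficient vanishes, and g(n) = n^4 + 2n³ + 5n² + 3.
Then g(6) = 1911.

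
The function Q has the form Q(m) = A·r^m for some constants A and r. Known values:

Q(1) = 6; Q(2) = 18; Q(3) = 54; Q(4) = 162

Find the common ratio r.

3

Consecutive ratio: 18/6 = 3, and 54/18 = 3, so r = 3.
Then A·3^1 = 6 gives A = 2, and Q(m) = 2·3^m.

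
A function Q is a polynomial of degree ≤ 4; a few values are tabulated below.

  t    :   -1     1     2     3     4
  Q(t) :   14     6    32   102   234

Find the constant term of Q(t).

Write Q(t) = at^4 + bt³ + ct² + dt + e; the 5 given values yield a linear system in the 5 coefficients.
Solving, the leading coefficient vanishes, and Q(t) = 3t³ + 4t² - 7t + 6.
The constant term is Q(0) = 6.

6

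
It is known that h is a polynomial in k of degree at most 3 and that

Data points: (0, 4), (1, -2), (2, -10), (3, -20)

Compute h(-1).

8

First differences: -6, -8, -10. Second differences: -2, -2.
Level-2 differences are constant, so h has degree 2.
Fitting a degree-2 polynomial gives h(k) = -k² - 5k + 4.
Then h(-1) = 8.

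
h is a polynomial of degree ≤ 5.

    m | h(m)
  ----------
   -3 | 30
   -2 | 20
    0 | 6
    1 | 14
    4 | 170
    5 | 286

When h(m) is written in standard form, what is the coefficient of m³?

Write h(m) = am^5 + bm^4 + cm³ + dm² + em + p; the 6 given values yield a linear system in the 6 coefficients.
Solving, the top 2 coefficients vanish, and h(m) = m³ + 6m² + m + 6.
The coefficient of m³ is 1.

1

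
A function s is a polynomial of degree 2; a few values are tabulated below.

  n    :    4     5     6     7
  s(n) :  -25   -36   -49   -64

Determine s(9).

First differences: -11, -13, -15. Second differences: -2, -2.
Level-2 differences are constant, so s has degree 2.
Fitting a degree-2 polynomial gives s(n) = -n² - 2n - 1.
Then s(9) = -100.

-100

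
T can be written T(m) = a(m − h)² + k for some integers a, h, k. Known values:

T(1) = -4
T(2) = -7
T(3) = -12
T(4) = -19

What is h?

0

First differences -3, -5, -7; second difference -2 = 2a, so a = -1.
Expanding, the m-coefficient is −2ah = 2h; matching it to the data gives h = 0, and then k = -3.
So T(m) = -1(m + 0)² − 3.
Hence h = 0.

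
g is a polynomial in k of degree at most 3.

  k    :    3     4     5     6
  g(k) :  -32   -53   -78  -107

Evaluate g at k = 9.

First differences: -21, -25, -29. Second differences: -4, -4.
Level-2 differences are constant, so g has degree 2.
Fitting a degree-2 polynomial gives g(k) = -2k² - 7k + 7.
Then g(9) = -218.

-218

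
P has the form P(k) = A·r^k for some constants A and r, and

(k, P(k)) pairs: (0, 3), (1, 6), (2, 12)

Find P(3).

Consecutive ratio: 6/3 = 2, and 12/6 = 2, so r = 2.
Then A·2^0 = 3 gives A = 3, and P(k) = 3·2^k.
P(3) = 3·2^3 = 24.

24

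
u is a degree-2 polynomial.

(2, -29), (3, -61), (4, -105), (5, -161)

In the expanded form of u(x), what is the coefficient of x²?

-6

First differences: -32, -44, -56. Second differences: -12, -12.
Level-2 differences are constant, so u has degree 2.
Fitting a degree-2 polynomial gives u(x) = -6x² - 2x - 1.
The coefficient of x² is -6.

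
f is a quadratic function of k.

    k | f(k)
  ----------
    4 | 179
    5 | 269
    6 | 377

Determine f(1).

Write f(k) = ak² + bk + c; the 3 given values yield a linear system in the 3 coefficients.
Solving, f(k) = 9k² + 9k - 1.
Then f(1) = 17.

17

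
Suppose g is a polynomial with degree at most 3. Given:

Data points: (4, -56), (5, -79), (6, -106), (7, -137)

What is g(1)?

First differences: -23, -27, -31. Second differences: -4, -4.
Level-2 differences are constant, so g has degree 2.
Fitting a degree-2 polynomial gives g(x) = -2x² - 5x - 4.
Then g(1) = -11.

-11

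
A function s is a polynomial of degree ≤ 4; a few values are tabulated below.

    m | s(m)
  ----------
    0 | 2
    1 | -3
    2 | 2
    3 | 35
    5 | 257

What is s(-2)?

Write s(m) = am^4 + bm³ + cm² + dm + e; the 5 given values yield a linear system in the 5 coefficients.
Solving, the leading coefficient vanishes, and s(m) = 3m³ - 4m² - 4m + 2.
Then s(-2) = -30.

-30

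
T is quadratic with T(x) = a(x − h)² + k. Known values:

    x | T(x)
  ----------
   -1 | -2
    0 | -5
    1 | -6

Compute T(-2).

3

First differences -3, -1; second difference 2 = 2a, so a = 1.
Expanding, the x-coefficient is −2ah = -2h; matching it to the data gives h = 1, and then k = -6.
So T(x) = 1(x − 1)² − 6.
T(-2) = 1·(-3)² − 6 = 3.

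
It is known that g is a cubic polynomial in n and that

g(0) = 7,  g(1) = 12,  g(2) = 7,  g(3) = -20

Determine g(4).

Write g(n) = an³ + bn² + cn + d; the 4 given values yield a linear system in the 4 coefficients.
Solving, g(n) = -2n³ + n² + 6n + 7.
Then g(4) = -81.

-81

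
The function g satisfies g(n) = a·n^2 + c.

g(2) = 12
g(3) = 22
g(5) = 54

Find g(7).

102

From g(2) = 12 and g(3) = 22: 4a + c = 12 and 9a + c = 22.
Subtracting: 5a = 10, so a = 2; then c = 12 − 2·4 = 4.
So g(n) = 2n² + 4, and g(7) = 102.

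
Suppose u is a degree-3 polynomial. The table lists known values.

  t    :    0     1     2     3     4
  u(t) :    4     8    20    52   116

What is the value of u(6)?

Write u(t) = at³ + bt² + ct + d; the 5 given values yield a linear system in the 4 coefficients.
Solving, u(t) = 2t³ - 2t² + 4t + 4.
Then u(6) = 388.

388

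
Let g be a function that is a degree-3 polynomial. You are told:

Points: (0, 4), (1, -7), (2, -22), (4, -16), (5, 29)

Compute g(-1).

Write g(m) = am³ + bm² + cm + d; the 5 given values yield a linear system in the 4 coefficients.
Solving, g(m) = 2m³ - 8m² - 5m + 4.
Then g(-1) = -1.

-1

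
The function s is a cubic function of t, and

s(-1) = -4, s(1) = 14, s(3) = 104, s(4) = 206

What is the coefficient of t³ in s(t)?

Write s(t) = at³ + bt² + ct + d; the 4 given values yield a linear system in the 4 coefficients.
Solving, s(t) = 2t³ + 3t² + 7t + 2.
The coefficient of t³ is 2.

2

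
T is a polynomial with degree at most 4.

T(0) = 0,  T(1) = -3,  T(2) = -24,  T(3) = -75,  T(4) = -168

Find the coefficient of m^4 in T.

0

First differences: -3, -21, -51, -93. Second differences: -18, -30, -42. Third differences: -12, -12.
Level-3 differences are constant, so T has degree 3.
Fitting a degree-3 polynomial gives T(m) = -2m³ - 3m² + 2m.
The coefficient of m^4 is 0.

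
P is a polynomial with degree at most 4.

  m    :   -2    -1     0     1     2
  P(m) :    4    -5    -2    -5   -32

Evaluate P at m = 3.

-101

Write P(m) = am^4 + bm³ + cm² + dm + e; the 5 given values yield a linear system in the 5 coefficients.
Solving, the leading coefficient vanishes, and P(m) = -3m³ - 3m² + 3m - 2.
Then P(3) = -101.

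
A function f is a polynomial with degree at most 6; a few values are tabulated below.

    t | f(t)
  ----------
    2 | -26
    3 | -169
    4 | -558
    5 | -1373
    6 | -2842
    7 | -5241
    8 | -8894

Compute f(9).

Write f(t) = at^6 + bt^5 + ct^4 + dt³ + et² + pt + q; the 7 given values yield a linear system in the 7 coefficients.
Solving, the top 2 coefficients vanish, and f(t) = -2t^4 - 2t³ + 5t² + 2.
Then f(9) = -14173.

-14173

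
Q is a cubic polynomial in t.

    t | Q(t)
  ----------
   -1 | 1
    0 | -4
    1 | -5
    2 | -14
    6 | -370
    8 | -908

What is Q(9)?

Write Q(t) = at³ + bt² + ct + d; the 6 given values yield a linear system in the 4 coefficients.
Solving, Q(t) = -2t³ + 2t² - t - 4.
Then Q(9) = -1309.

-1309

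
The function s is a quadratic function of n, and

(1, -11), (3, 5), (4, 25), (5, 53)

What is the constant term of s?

Write s(n) = an² + bn + c; the 4 given values yield a linear system in the 3 coefficients.
Solving, s(n) = 4n² - 8n - 7.
The constant term is s(0) = -7.

-7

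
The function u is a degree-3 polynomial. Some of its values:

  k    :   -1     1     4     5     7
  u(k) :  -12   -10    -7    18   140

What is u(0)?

Write u(k) = ak³ + bk² + ck + d; the 5 given values yield a linear system in the 4 coefficients.
Solving, u(k) = k³ - 4k² - 7.
The constant term is u(0) = -7.

-7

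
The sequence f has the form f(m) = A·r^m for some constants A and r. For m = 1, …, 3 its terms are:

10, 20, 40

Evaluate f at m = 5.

160

Consecutive ratio: 20/10 = 2, and 40/20 = 2, so r = 2.
Then A·2^1 = 10 gives A = 5, and f(m) = 5·2^m.
f(5) = 5·2^5 = 160.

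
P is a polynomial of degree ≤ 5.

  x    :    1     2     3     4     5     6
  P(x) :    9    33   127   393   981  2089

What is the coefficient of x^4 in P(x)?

2

First differences: 24, 94, 266, 588, 1108. Second differences: 70, 172, 322, 520. Third differences: 102, 150, 198. Fourth differences: 48, 48.
Level-4 differences are constant, so P has degree 4.
Fitting a degree-4 polynomial gives P(x) = 2x^4 - 3x³ + 3x² + 6x + 1.
The coefficient of x^4 is 2.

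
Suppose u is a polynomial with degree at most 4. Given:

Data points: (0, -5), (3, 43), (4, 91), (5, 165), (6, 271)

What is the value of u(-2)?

Write u(m) = am^4 + bm³ + cm² + dm + e; the 5 given values yield a linear system in the 5 coefficients.
Solving, the leading coefficient vanishes, and u(m) = m³ + m² + 4m - 5.
Then u(-2) = -17.

-17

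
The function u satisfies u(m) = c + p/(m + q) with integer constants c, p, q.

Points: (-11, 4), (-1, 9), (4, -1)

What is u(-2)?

(u(m) − c)(m + q) = p for each data point; the three points give a linear system in c and q, then p follows.
Solving: c = 3, q = -1, p = -12, so u(m) = 3 − 12/(m − 1).
Then u(-2) = 3 − 12/(-3) = 7.

7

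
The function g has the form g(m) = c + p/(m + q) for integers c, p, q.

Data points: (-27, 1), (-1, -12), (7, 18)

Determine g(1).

(g(m) − c)(m + q) = p for each data point; the three points give a linear system in c and q, then p follows.
Solving: c = 3, q = -3, p = 60, so g(m) = 3 + 60/(m − 3).
Then g(1) = 3 + 60/(-2) = -27.

-27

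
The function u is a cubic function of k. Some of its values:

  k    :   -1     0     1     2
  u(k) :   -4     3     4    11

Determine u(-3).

-84

Write u(k) = ak³ + bk² + ck + d; the 4 given values yield a linear system in the 4 coefficients.
Solving, u(k) = 2k³ - 3k² + 2k + 3.
Then u(-3) = -84.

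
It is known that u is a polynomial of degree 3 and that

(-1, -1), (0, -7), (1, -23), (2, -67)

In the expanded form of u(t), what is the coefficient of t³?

Write u(t) = at³ + bt² + ct + d; the 4 given values yield a linear system in the 4 coefficients.
Solving, u(t) = -3t³ - 5t² - 8t - 7.
The coefficient of t³ is -3.

-3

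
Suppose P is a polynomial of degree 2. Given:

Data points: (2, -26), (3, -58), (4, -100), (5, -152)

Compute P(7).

-286

Write P(n) = an² + bn + c; the 4 given values yield a linear system in the 3 coefficients.
Solving, P(n) = -5n² - 7n + 8.
Then P(7) = -286.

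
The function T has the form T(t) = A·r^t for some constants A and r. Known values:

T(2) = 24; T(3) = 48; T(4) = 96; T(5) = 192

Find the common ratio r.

2

Consecutive ratio: 48/24 = 2, and 96/48 = 2, so r = 2.
Then A·2^2 = 24 gives A = 6, and T(t) = 6·2^t.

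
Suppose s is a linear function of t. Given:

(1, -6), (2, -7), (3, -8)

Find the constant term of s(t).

-5

First differences: -1, -1.
Level-1 differences are constant, so s has degree 1.
Fitting a degree-1 polynomial gives s(t) = -t - 5.
The constant term is s(0) = -5.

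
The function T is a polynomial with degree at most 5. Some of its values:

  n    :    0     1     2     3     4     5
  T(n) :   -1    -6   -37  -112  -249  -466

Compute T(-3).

First differences: -5, -31, -75, -137, -217. Second differences: -26, -44, -62, -80. Third differences: -18, -18, -18.
Level-3 differences are constant, so T has degree 3.
Fitting a degree-3 polynomial gives T(n) = -3n³ - 4n² + 2n - 1.
Then T(-3) = 38.

38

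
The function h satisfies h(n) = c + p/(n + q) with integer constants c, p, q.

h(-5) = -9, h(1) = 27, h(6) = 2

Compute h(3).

7

(h(n) − c)(n + q) = p for each data point; the three points give a linear system in c and q, then p follows.
Solving: c = -3, q = 0, p = 30, so h(n) = -3 + 30/(n + 0).
Then h(3) = -3 + 30/3 = 7.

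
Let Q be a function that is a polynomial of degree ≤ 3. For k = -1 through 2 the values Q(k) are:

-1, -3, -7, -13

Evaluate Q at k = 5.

Write Q(k) = ak³ + bk² + ck + d; the 4 given values yield a linear system in the 4 coefficients.
Solving, the leading coefficient vanishes, and Q(k) = -k² - 3k - 3.
Then Q(5) = -43.

-43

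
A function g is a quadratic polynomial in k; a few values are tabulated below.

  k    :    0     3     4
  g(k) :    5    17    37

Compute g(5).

Write g(k) = ak² + bk + c; the 3 given values yield a linear system in the 3 coefficients.
Solving, g(k) = 4k² - 8k + 5.
Then g(5) = 65.

65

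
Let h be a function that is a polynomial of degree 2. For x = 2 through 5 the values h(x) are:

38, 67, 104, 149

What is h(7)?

263

First differences: 29, 37, 45. Second differences: 8, 8.
Level-2 differences are constant, so h has degree 2.
Fitting a degree-2 polynomial gives h(x) = 4x² + 9x + 4.
Then h(7) = 263.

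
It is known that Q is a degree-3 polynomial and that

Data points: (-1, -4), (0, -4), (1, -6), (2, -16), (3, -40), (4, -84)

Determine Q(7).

First differences: 0, -2, -10, -24, -44. Second differences: -2, -8, -14, -20. Third differences: -6, -6, -6.
Level-3 differences are constant, so Q has degree 3.
Fitting a degree-3 polynomial gives Q(n) = -n³ - n² - 4.
Then Q(7) = -396.

-396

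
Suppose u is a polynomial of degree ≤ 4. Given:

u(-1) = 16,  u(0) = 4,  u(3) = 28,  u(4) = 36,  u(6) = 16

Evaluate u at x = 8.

Write u(x) = ax^4 + bx³ + cx² + dx + e; the 5 given values yield a linear system in the 5 coefficients.
Solving, the leading coefficient vanishes, and u(x) = -x³ + 7x² - 4x + 4.
Then u(8) = -92.

-92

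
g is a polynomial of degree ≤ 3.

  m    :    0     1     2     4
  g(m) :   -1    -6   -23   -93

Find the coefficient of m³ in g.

0

Write g(m) = am³ + bm² + cm + d; the 4 given values yield a linear system in the 4 coefficients.
Solving, the leading coefficient vanishes, and g(m) = -6m² + m - 1.
The coefficient of m³ is 0.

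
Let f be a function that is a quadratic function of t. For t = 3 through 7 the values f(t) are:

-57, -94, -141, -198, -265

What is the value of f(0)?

First differences: -37, -47, -57, -67. Second differences: -10, -10, -10.
Level-2 differences are constant, so f has degree 2.
Fitting a degree-2 polynomial gives f(t) = -5t² - 2t - 6.
Then f(0) = -6.

-6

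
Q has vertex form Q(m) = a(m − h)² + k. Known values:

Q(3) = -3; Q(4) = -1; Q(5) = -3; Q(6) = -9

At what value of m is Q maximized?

4

First differences 2, -2, -6; second difference -4 = 2a, so a = -2.
Expanding, the m-coefficient is −2ah = 4h; matching it to the data gives h = 4, and then k = -1.
So Q(m) = -2(m − 4)² − 1.
Hence h = 4.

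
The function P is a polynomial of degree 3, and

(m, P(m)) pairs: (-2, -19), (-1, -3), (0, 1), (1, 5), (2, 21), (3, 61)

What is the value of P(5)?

261

First differences: 16, 4, 4, 16, 40. Second differences: -12, 0, 12, 24. Third differences: 12, 12, 12.
Level-3 differences are constant, so P has degree 3.
Fitting a degree-3 polynomial gives P(m) = 2m³ + 2m + 1.
Then P(5) = 261.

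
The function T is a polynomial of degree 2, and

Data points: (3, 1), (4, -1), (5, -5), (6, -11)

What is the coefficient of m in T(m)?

5

First differences: -2, -4, -6. Second differences: -2, -2.
Level-2 differences are constant, so T has degree 2.
Fitting a degree-2 polynomial gives T(m) = -m² + 5m - 5.
The coefficient of m is 5.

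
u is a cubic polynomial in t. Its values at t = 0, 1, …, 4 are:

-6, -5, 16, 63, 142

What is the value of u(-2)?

28

Write u(t) = at³ + bt² + ct + d; the 5 given values yield a linear system in the 4 coefficients.
Solving, u(t) = t³ + 7t² - 7t - 6.
Then u(-2) = 28.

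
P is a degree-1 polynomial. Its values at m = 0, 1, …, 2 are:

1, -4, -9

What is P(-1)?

6

Write P(m) = am + b; the 3 given values yield a linear system in the 2 coefficients.
Solving, P(m) = -5m + 1.
Then P(-1) = 6.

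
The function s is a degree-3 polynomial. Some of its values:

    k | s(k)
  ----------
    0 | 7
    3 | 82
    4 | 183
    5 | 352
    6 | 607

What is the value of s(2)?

Write s(k) = ak³ + bk² + ck + d; the 5 given values yield a linear system in the 4 coefficients.
Solving, s(k) = 3k³ - 2k² + 4k + 7.
Then s(2) = 31.

31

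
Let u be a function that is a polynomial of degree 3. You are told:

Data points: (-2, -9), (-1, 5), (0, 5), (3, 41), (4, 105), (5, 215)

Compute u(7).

621

Write u(n) = an³ + bn² + cn + d; the 6 given values yield a linear system in the 4 coefficients.
Solving, u(n) = 2n³ - n² - 3n + 5.
Then u(7) = 621.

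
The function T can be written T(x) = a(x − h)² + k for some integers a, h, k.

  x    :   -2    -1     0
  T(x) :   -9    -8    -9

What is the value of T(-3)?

First differences 1, -1; second difference -2 = 2a, so a = -1.
Expanding, the x-coefficient is −2ah = 2h; matching it to the data gives h = -1, and then k = -8.
So T(x) = -1(x + 1)² − 8.
T(-3) = -1·(-2)² − 8 = -12.

-12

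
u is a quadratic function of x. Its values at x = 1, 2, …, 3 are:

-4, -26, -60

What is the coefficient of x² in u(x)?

Write u(x) = ax² + bx + c; the 3 given values yield a linear system in the 3 coefficients.
Solving, u(x) = -6x² - 4x + 6.
The coefficient of x² is -6.

-6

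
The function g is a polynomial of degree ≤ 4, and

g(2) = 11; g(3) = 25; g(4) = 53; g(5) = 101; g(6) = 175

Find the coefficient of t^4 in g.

0

Write g(t) = at^4 + bt³ + ct² + dt + e; the 5 given values yield a linear system in the 5 coefficients.
Solving, the leading coefficient vanishes, and g(t) = t³ - 2t² + 5t + 1.
The coefficient of t^4 is 0.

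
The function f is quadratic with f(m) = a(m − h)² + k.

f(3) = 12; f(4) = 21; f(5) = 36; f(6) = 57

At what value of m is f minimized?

2

First differences 9, 15, 21; second difference 6 = 2a, so a = 3.
Expanding, the m-coefficient is −2ah = -6h; matching it to the data gives h = 2, and then k = 9.
So f(m) = 3(m − 2)² + 9.
Hence h = 2.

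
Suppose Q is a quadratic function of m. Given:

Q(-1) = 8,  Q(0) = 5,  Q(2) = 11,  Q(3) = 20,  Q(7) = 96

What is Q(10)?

Write Q(m) = am² + bm + c; the 5 given values yield a linear system in the 3 coefficients.
Solving, Q(m) = 2m² - m + 5.
Then Q(10) = 195.

195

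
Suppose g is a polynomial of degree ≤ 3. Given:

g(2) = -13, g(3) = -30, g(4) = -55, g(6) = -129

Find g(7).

Write g(k) = ak³ + bk² + ck + d; the 4 given values yield a linear system in the 4 coefficients.
Solving, the leading coefficient vanishes, and g(k) = -4k² + 3k - 3.
Then g(7) = -178.

-178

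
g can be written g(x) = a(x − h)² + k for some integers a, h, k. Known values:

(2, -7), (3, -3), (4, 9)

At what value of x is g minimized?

First differences 4, 12; second difference 8 = 2a, so a = 4.
Expanding, the x-coefficient is −2ah = -8h; matching it to the data gives h = 2, and then k = -7.
So g(x) = 4(x − 2)² − 7.
Hence h = 2.

2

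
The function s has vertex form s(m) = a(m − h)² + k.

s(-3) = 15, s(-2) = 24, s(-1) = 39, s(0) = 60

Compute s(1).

First differences 9, 15, 21; second difference 6 = 2a, so a = 3.
Expanding, the m-coefficient is −2ah = -6h; matching it to the data gives h = -4, and then k = 12.
So s(m) = 3(m + 4)² + 12.
s(1) = 3·5² + 12 = 87.

87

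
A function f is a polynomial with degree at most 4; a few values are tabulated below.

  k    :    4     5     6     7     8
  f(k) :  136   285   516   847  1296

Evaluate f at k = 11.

3531

First differences: 149, 231, 331, 449. Second differences: 82, 100, 118. Third differences: 18, 18.
Level-3 differences are constant, so f has degree 3.
Fitting a degree-3 polynomial gives f(k) = 3k³ - 4k² + 2k.
Then f(11) = 3531.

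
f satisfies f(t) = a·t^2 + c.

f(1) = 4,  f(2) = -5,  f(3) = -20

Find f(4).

-41

From f(1) = 4 and f(2) = -5: 1a + c = 4 and 4a + c = -5.
Subtracting: 3a = -9, so a = -3; then c = 4 − (-3)·1 = 7.
So f(t) = -3t² + 7, and f(4) = -41.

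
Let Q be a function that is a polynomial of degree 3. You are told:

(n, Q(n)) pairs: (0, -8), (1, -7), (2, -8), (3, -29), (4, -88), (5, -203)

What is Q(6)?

Write Q(n) = an³ + bn² + cn + d; the 6 given values yield a linear system in the 4 coefficients.
Solving, Q(n) = -3n³ + 8n² - 4n - 8.
Then Q(6) = -392.

-392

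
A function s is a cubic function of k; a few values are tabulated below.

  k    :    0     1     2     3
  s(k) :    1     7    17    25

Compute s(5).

11

Write s(k) = ak³ + bk² + ck + d; the 4 given values yield a linear system in the 4 coefficients.
Solving, s(k) = -k³ + 5k² + 2k + 1.
Then s(5) = 11.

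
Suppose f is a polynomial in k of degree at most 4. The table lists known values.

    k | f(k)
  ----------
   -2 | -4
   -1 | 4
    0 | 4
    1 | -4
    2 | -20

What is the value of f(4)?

-76

Write f(k) = ak^4 + bk³ + ck² + dk + e; the 5 given values yield a linear system in the 5 coefficients.
Solving, the top 2 coefficients vanish, and f(k) = -4k² - 4k + 4.
Then f(4) = -76.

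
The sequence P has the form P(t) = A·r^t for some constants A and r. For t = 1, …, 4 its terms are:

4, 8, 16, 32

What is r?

2

Consecutive ratio: 8/4 = 2, and 16/8 = 2, so r = 2.
Then A·2^1 = 4 gives A = 2, and P(t) = 2·2^t.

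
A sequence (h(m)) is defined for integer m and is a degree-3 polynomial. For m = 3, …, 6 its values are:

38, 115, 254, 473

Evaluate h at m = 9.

1790

Write h(m) = am³ + bm² + cm + d; the 4 given values yield a linear system in the 4 coefficients.
Solving, h(m) = 3m³ - 5m² + m - 1.
Then h(9) = 1790.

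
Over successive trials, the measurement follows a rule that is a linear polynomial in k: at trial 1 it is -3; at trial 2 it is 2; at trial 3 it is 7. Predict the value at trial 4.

Write the value at k as u(k).
First differences: 5, 5.
Level-1 differences are constant, so u has degree 1.
Fitting a degree-1 polynomial gives u(k) = 5k - 8.
Then u(4) = 12.

12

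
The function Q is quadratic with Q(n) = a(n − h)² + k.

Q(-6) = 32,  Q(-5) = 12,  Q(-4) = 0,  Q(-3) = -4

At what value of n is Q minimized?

-3

First differences -20, -12, -4; second difference 8 = 2a, so a = 4.
Expanding, the n-coefficient is −2ah = -8h; matching it to the data gives h = -3, and then k = -4.
So Q(n) = 4(n + 3)² − 4.
Hence h = -3.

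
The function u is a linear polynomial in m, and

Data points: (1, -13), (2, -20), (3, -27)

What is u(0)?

Write u(m) = am + b; the 3 given values yield a linear system in the 2 coefficients.
Solving, u(m) = -7m - 6.
Then u(0) = -6.

-6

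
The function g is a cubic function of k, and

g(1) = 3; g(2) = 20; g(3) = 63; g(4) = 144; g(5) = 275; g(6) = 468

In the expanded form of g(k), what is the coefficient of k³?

Write g(k) = ak³ + bk² + ck + d; the 6 given values yield a linear system in the 4 coefficients.
Solving, g(k) = 2k³ + k².
The coefficient of k³ is 2.

2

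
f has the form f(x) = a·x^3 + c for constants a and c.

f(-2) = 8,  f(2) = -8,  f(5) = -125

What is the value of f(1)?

From f(-2) = 8 and f(2) = -8: -8a + c = 8 and 8a + c = -8.
Subtracting: 16a = -16, so a = -1; then c = 8 − (-1)·(-8) = 0.
So f(x) = -1x³ + 0, and f(1) = -1.

-1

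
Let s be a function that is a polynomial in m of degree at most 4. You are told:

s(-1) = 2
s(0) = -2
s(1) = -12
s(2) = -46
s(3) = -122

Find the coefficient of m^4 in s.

0

Write s(m) = am^4 + bm³ + cm² + dm + e; the 5 given values yield a linear system in the 5 coefficients.
Solving, the leading coefficient vanishes, and s(m) = -3m³ - 3m² - 4m - 2.
The coefficient of m^4 is 0.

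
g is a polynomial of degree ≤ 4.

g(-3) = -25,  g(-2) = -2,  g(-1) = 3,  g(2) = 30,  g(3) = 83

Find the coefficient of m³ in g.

2

Write g(m) = am^4 + bm³ + cm² + dm + e; the 5 given values yield a linear system in the 5 coefficients.
Solving, the leading coefficient vanishes, and g(m) = 2m³ + 3m² + 2.
The coefficient of m³ is 2.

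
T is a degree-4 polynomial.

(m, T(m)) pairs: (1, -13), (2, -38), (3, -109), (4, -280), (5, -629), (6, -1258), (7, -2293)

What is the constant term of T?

First differences: -25, -71, -171, -349, -629, -1035. Second differences: -46, -100, -178, -280, -406. Third differences: -54, -78, -102, -126. Fourth differences: -24, -24, -24.
Level-4 differences are constant, so T has degree 4.
Fitting a degree-4 polynomial gives T(m) = -m^4 + m³ - 4m² - 5m - 4.
The constant term is T(0) = -4.

-4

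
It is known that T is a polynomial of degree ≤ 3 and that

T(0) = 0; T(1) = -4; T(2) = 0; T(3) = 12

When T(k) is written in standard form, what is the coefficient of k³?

0

First differences: -4, 4, 12. Second differences: 8, 8.
Level-2 differences are constant, so T has degree 2.
Fitting a degree-2 polynomial gives T(k) = 4k² - 8k.
The coefficient of k³ is 0.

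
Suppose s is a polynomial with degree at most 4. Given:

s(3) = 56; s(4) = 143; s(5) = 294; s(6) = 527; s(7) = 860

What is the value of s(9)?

First differences: 87, 151, 233, 333. Second differences: 64, 82, 100. Third differences: 18, 18.
Level-3 differences are constant, so s has degree 3.
Fitting a degree-3 polynomial gives s(m) = 3m³ - 4m² + 4m - 1.
Then s(9) = 1898.

1898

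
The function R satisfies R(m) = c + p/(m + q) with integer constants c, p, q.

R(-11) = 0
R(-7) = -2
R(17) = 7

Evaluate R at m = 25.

(R(m) − c)(m + q) = p for each data point; the three points give a linear system in c and q, then p follows.
Solving: c = 4, q = -1, p = 48, so R(m) = 4 + 48/(m − 1).
Then R(25) = 4 + 48/24 = 6.

6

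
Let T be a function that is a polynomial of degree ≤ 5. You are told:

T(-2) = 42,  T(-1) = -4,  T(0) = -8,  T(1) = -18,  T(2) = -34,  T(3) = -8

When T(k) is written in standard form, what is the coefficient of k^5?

First differences: -46, -4, -10, -16, 26. Second differences: 42, -6, -6, 42. Third differences: -48, 0, 48. Fourth differences: 48, 48.
Level-4 differences are constant, so T has degree 4.
Fitting a degree-4 polynomial gives T(k) = 2k^4 - 4k³ - 5k² - 3k - 8.
The coefficient of k^5 is 0.

0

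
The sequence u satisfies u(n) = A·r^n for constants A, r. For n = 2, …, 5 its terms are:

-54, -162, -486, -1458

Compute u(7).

Consecutive ratio: -162/(-54) = 3, and -486/(-162) = 3, so r = 3.
Then A·3^2 = -54 gives A = -6, and u(n) = -6·3^n.
u(7) = -6·3^7 = -13122.

-13122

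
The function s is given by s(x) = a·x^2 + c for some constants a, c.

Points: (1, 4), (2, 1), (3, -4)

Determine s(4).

From s(1) = 4 and s(2) = 1: 1a + c = 4 and 4a + c = 1.
Subtracting: 3a = -3, so a = -1; then c = 4 − (-1)·1 = 5.
So s(x) = -1x² + 5, and s(4) = -11.

-11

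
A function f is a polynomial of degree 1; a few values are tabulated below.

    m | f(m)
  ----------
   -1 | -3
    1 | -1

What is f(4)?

Write f(m) = am + b; the 2 given values yield a linear system in the 2 coefficients.
Solving, f(m) = m - 2.
Then f(4) = 2.

2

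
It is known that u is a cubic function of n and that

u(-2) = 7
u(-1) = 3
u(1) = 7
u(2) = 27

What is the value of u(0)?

Write u(n) = an³ + bn² + cn + d; the 4 given values yield a linear system in the 4 coefficients.
Solving, u(n) = n³ + 4n² + n + 1.
Then u(0) = 1.

1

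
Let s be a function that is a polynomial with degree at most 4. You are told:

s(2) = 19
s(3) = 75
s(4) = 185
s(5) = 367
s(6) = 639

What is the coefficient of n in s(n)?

Write s(n) = an^4 + bn³ + cn² + dn + e; the 5 given values yield a linear system in the 5 coefficients.
Solving, the leading coefficient vanishes, and s(n) = 3n³ - n - 3.
The coefficient of n is -1.

-1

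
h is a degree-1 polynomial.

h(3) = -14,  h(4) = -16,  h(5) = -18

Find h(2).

First differences: -2, -2.
Level-1 differences are constant, so h has degree 1.
Fitting a degree-1 polynomial gives h(k) = -2k - 8.
Then h(2) = -12.

-12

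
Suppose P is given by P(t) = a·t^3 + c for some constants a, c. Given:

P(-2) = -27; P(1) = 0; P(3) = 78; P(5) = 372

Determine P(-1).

-6

From P(-2) = -27 and P(1) = 0: -8a + c = -27 and 1a + c = 0.
Subtracting: 9a = 27, so a = 3; then c = -27 − 3·(-8) = -3.
So P(t) = 3t³ − 3, and P(-1) = -6.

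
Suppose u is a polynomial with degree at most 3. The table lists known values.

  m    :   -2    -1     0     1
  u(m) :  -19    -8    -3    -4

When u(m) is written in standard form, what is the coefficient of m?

Write u(m) = am³ + bm² + cm + d; the 4 given values yield a linear system in the 4 coefficients.
Solving, the leading coefficient vanishes, and u(m) = -3m² + 2m - 3.
The coefficient of m is 2.

2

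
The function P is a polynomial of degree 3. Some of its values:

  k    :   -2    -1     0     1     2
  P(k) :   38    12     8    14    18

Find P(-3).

First differences: -26, -4, 6, 4. Second differences: 22, 10, -2. Third differences: -12, -12.
Level-3 differences are constant, so P has degree 3.
Fitting a degree-3 polynomial gives P(k) = -2k³ + 5k² + 3k + 8.
Then P(-3) = 98.

98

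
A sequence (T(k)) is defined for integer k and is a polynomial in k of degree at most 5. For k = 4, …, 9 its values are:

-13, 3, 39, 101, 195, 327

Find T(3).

-15

First differences: 16, 36, 62, 94, 132. Second differences: 20, 26, 32, 38. Third differences: 6, 6, 6.
Level-3 differences are constant, so T has degree 3.
Fitting a degree-3 polynomial gives T(k) = k³ - 5k² + 3.
Then T(3) = -15.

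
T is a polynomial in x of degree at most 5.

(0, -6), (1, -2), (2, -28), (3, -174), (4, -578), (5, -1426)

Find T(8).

-9214

First differences: 4, -26, -146, -404, -848. Second differences: -30, -120, -258, -444. Third differences: -90, -138, -186. Fourth differences: -48, -48.
Level-4 differences are constant, so T has degree 4.
Fitting a degree-4 polynomial gives T(x) = -2x^4 - 3x³ + 8x² + x - 6.
Then T(8) = -9214.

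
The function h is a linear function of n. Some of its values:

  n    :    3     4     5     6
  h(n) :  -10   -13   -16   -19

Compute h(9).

First differences: -3, -3, -3.
Level-1 differences are constant, so h has degree 1.
Fitting a degree-1 polynomial gives h(n) = -3n - 1.
Then h(9) = -28.

-28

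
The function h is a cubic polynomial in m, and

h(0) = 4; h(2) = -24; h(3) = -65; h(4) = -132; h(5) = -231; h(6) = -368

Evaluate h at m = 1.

Write h(m) = am³ + bm² + cm + d; the 6 given values yield a linear system in the 4 coefficients.
Solving, h(m) = -m³ - 4m² - 2m + 4.
Then h(1) = -3.

-3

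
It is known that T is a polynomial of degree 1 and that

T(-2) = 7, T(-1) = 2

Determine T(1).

Write T(n) = an + b; the 2 given values yield a linear system in the 2 coefficients.
Solving, T(n) = -5n - 3.
Then T(1) = -8.

-8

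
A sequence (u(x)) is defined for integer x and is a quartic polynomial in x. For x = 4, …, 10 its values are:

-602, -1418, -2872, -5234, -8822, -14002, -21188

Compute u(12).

First differences: -816, -1454, -2362, -3588, -5180, -7186. Second differences: -638, -908, -1226, -1592, -2006. Third differences: -270, -318, -366, -414. Fourth differences: -48, -48, -48.
Level-4 differences are constant, so u has degree 4.
Fitting a degree-4 polynomial gives u(x) = -2x^4 - x³ - 2x² + x + 2.
Then u(12) = -43474.

-43474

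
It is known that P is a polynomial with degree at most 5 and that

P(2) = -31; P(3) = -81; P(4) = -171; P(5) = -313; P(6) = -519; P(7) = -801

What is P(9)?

-1641

First differences: -50, -90, -142, -206, -282. Second differences: -40, -52, -64, -76. Third differences: -12, -12, -12.
Level-3 differences are constant, so P has degree 3.
Fitting a degree-3 polynomial gives P(x) = -2x³ - 2x² - 2x - 3.
Then P(9) = -1641.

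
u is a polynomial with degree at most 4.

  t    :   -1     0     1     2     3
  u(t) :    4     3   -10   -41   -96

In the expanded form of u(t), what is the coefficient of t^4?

0

First differences: -1, -13, -31, -55. Second differences: -12, -18, -24. Third differences: -6, -6.
Level-3 differences are constant, so u has degree 3.
Fitting a degree-3 polynomial gives u(t) = -t³ - 6t² - 6t + 3.
The coefficient of t^4 is 0.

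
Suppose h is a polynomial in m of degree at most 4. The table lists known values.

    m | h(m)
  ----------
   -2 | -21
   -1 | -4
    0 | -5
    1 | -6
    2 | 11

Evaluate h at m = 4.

Write h(m) = am^4 + bm³ + cm² + dm + e; the 5 given values yield a linear system in the 5 coefficients.
Solving, the leading coefficient vanishes, and h(m) = 3m³ - 4m - 5.
Then h(4) = 171.

171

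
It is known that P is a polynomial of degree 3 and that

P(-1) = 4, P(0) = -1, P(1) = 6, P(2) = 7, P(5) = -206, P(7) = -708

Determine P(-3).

122

Write P(t) = at³ + bt² + ct + d; the 6 given values yield a linear system in the 4 coefficients.
Solving, P(t) = -3t³ + 6t² + 4t - 1.
Then P(-3) = 122.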